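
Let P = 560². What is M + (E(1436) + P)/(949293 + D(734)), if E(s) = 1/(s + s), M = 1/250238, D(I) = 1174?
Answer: 112690943440531/341542492205656 ≈ 0.32995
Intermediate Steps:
M = 1/250238 ≈ 3.9962e-6
E(s) = 1/(2*s)
P = 313600
M + (E(1436) + P)/(949293 + D(734)) = 1/250238 + ((½)/1436 + 313600)/(949293 + 1174) = 1/250238 + ((½)*(1/1436) + 313600)/950467 = 1/250238 + (1/2872 + 313600)*(1/950467) = 1/250238 + (900659201/2872)*(1/950467) = 1/250238 + 900659201/2729741224 = 112690943440531/341542492205656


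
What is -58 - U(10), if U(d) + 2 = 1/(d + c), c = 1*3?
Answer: -729/13 ≈ -56.077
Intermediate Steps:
c = 3
U(d) = -2 + 1/(3 + d) (U(d) = -2 + 1/(d + 3) = -2 + 1/(3 + d))
-58 - U(10) = -58 - (-5 - 2*10)/(3 + 10) = -58 - (-5 - 20)/13 = -58 - (-25)/13 = -58 - 1*(-25/13) = -58 + 25/13 = -729/13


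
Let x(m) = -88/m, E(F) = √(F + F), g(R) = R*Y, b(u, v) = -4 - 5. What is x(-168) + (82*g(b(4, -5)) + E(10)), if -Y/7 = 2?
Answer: 216983/21 + 2*√5 ≈ 10337.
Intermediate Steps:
Y = -14 (Y = -7*2 = -14)
b(u, v) = -9
g(R) = -14*R (g(R) = R*(-14) = -14*R)
E(F) = √2*√F (E(F) = √(2*F) = √2*√F)
x(-168) + (82*g(b(4, -5)) + E(10)) = -88/(-168) + (82*(-14*(-9)) + √2*√10) = -88*(-1/168) + (82*126 + 2*√5) = 11/21 + (10332 + 2*√5) = 216983/21 + 2*√5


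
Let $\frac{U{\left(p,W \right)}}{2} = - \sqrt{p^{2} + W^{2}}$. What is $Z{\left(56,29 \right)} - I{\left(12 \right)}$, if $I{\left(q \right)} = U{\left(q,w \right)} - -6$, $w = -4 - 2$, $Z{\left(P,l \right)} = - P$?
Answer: $-62 + 12 \sqrt{5} \approx -35.167$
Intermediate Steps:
$w = -6$ ($w = -4 - 2 = -6$)
$U{\left(p,W \right)} = - 2 \sqrt{W^{2} + p^{2}}$ ($U{\left(p,W \right)} = 2 \left(- \sqrt{p^{2} + W^{2}}\right) = 2 \left(- \sqrt{W^{2} + p^{2}}\right) = - 2 \sqrt{W^{2} + p^{2}}$)
$I{\left(q \right)} = 6 - 2 \sqrt{36 + q^{2}}$ ($I{\left(q \right)} = - 2 \sqrt{\left(-6\right)^{2} + q^{2}} - -6 = - 2 \sqrt{36 + q^{2}} + 6 = 6 - 2 \sqrt{36 + q^{2}}$)
$Z{\left(56,29 \right)} - I{\left(12 \right)} = \left(-1\right) 56 - \left(6 - 2 \sqrt{36 + 12^{2}}\right) = -56 - \left(6 - 2 \sqrt{36 + 144}\right) = -56 - \left(6 - 2 \sqrt{180}\right) = -56 - \left(6 - 2 \cdot 6 \sqrt{5}\right) = -56 - \left(6 - 12 \sqrt{5}\right) = -62 + 12 \sqrt{5}$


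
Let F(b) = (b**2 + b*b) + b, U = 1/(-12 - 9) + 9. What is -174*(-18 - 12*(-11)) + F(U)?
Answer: -8673040/441 ≈ -19667.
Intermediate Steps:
U = 188/21 (U = 1/(-21) + 9 = -1/21 + 9 = 188/21 ≈ 8.9524)
F(b) = b + 2*b**2 (F(b) = (b**2 + b**2) + b = 2*b**2 + b = b + 2*b**2)
-174*(-18 - 12*(-11)) + F(U) = -174*(-18 - 12*(-11)) + 188*(1 + 2*(188/21))/21 = -174*(-18 + 132) + 188*(1 + 376/21)/21 = -174*114 + (188/21)*(397/21) = -19836 + 74636/441 = -8673040/441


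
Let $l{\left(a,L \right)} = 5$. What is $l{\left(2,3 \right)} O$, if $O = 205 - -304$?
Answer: $2545$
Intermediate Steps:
$O = 509$ ($O = 205 + 304 = 509$)
$l{\left(2,3 \right)} O = 5 \cdot 509 = 2545$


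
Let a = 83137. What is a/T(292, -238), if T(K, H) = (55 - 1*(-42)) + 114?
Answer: 83137/211 ≈ 394.01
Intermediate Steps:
T(K, H) = 211 (T(K, H) = (55 + 42) + 114 = 97 + 114 = 211)
a/T(292, -238) = 83137/211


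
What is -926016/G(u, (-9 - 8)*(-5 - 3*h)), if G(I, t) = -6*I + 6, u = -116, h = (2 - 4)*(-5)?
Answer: -11872/9 ≈ -1319.1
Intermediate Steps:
h = 10 (h = -2*(-5) = 10)
G(I, t) = 6 - 6*I
-926016/G(u, (-9 - 8)*(-5 - 3*h)) = -926016/(6 - 6*(-116)) = -926016/(6 + 696) = -926016/702 = -926016*1/702 = -11872/9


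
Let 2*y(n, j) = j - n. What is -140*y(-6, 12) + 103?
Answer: -1157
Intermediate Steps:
y(n, j) = j/2 - n/2 (y(n, j) = (j - n)/2 = j/2 - n/2)
-140*y(-6, 12) + 103 = -140*((1/2)*12 - 1/2*(-6)) + 103 = -140*(6 + 3) + 103 = -140*9 + 103 = -1260 + 103 = -1157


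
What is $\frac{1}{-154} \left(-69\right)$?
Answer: $\frac{69}{154} \approx 0.44805$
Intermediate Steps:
$\frac{1}{-154} \left(-69\right) = \left(- \frac{1}{154}\right) \left(-69\right) = \frac{69}{154}$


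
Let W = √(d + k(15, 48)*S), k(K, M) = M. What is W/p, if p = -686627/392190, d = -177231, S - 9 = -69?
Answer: -392190*I*√180111/686627 ≈ -242.41*I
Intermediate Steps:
S = -60 (S = 9 - 69 = -60)
p = -686627/392190 (p = -686627*1/392190 = -686627/392190 ≈ -1.7508)
W = I*√180111 (W = √(-177231 + 48*(-60)) = √(-177231 - 2880) = √(-180111) = I*√180111 ≈ 424.4*I)
W/p = (I*√180111)/(-686627/392190) = (I*√180111)*(-392190/686627) = -392190*I*√180111/686627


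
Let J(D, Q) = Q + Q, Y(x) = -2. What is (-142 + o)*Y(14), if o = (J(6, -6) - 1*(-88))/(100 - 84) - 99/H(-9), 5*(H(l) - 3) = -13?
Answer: 1539/2 ≈ 769.50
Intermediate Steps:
J(D, Q) = 2*Q
H(l) = ⅖ (H(l) = 3 + (⅕)*(-13) = 3 - 13/5 = ⅖)
o = -971/4 (o = (2*(-6) - 1*(-88))/(100 - 84) - 99/⅖ = (-12 + 88)/16 - 99*5/2 = 76*(1/16) - 495/2 = 19/4 - 495/2 = -971/4 ≈ -242.75)
(-142 + o)*Y(14) = (-142 - 971/4)*(-2) = -1539/4*(-2) = 1539/2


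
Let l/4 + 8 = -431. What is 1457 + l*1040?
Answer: -1824783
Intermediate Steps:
l = -1756 (l = -32 + 4*(-431) = -32 - 1724 = -1756)
1457 + l*1040 = 1457 - 1756*1040 = 1457 - 1826240 = -1824783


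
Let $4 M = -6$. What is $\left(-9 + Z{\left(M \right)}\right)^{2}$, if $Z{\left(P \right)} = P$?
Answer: $\frac{441}{4} \approx 110.25$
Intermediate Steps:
$M = - \frac{3}{2}$ ($M = \frac{1}{4} \left(-6\right) = - \frac{3}{2} \approx -1.5$)
$\left(-9 + Z{\left(M \right)}\right)^{2} = \left(-9 - \frac{3}{2}\right)^{2} = \left(- \frac{21}{2}\right)^{2} = \frac{441}{4}$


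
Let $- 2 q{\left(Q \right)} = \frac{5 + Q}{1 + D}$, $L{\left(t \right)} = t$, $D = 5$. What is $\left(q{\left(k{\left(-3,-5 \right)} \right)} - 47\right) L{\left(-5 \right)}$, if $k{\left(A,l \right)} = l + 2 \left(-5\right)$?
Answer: $\frac{1385}{6} \approx 230.83$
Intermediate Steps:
$k{\left(A,l \right)} = -10 + l$ ($k{\left(A,l \right)} = l - 10 = -10 + l$)
$q{\left(Q \right)} = - \frac{5}{12} - \frac{Q}{12}$ ($q{\left(Q \right)} = - \frac{\left(5 + Q\right) \frac{1}{1 + 5}}{2} = - \frac{\left(5 + Q\right) \frac{1}{6}}{2} = - \frac{\frac{5}{6} + \frac{Q}{6}}{2} = - \frac{5}{12} - \frac{Q}{12}$)
$\left(q{\left(k{\left(-3,-5 \right)} \right)} - 47\right) L{\left(-5 \right)} = \left(\left(- \frac{5}{12} - \frac{-10 - 5}{12}\right) - 47\right) \left(-5\right) = \left(\left(- \frac{5}{12} - - \frac{5}{4}\right) - 47\right) \left(-5\right) = \left(\left(- \frac{5}{12} + \frac{5}{4}\right) - 47\right) \left(-5\right) = \left(\frac{5}{6} - 47\right) \left(-5\right) = \left(- \frac{277}{6}\right) \left(-5\right) = \frac{1385}{6}$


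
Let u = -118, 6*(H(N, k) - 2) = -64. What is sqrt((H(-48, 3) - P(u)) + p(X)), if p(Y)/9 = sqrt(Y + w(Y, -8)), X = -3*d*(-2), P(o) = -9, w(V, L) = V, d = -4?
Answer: sqrt(3 + 324*I*sqrt(3))/3 ≈ 5.5986 + 5.5687*I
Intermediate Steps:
H(N, k) = -26/3 (H(N, k) = 2 + (1/6)*(-64) = 2 - 32/3 = -26/3)
X = -24 (X = -3*(-4)*(-2) = 12*(-2) = -24)
p(Y) = 9*sqrt(2)*sqrt(Y) (p(Y) = 9*sqrt(Y + Y) = 9*sqrt(2*Y) = 9*(sqrt(2)*sqrt(Y)) = 9*sqrt(2)*sqrt(Y))
sqrt((H(-48, 3) - P(u)) + p(X)) = sqrt((-26/3 - 1*(-9)) + 9*sqrt(2)*sqrt(-24)) = sqrt((-26/3 + 9) + 9*sqrt(2)*(2*I*sqrt(6))) = sqrt(1/3 + 36*I*sqrt(3))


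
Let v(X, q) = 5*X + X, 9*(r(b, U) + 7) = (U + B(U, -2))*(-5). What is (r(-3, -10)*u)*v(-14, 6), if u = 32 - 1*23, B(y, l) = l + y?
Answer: -3948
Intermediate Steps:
u = 9 (u = 32 - 23 = 9)
r(b, U) = -53/9 - 10*U/9 (r(b, U) = -7 + ((U + (-2 + U))*(-5))/9 = -7 + ((-2 + 2*U)*(-5))/9 = -7 + (10 - 10*U)/9 = -7 + (10/9 - 10*U/9) = -53/9 - 10*U/9)
v(X, q) = 6*X
(r(-3, -10)*u)*v(-14, 6) = ((-53/9 - 10/9*(-10))*9)*(6*(-14)) = ((-53/9 + 100/9)*9)*(-84) = ((47/9)*9)*(-84) = 47*(-84) = -3948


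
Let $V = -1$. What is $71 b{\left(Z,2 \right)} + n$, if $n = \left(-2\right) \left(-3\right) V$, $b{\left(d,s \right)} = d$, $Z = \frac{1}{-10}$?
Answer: $- \frac{131}{10} \approx -13.1$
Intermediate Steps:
$Z = - \frac{1}{10} \approx -0.1$
$n = -6$ ($n = \left(-2\right) \left(-3\right) \left(-1\right) = 6 \left(-1\right) = -6$)
$71 b{\left(Z,2 \right)} + n = 71 \left(- \frac{1}{10}\right) - 6 = - \frac{71}{10} - 6 = - \frac{131}{10}$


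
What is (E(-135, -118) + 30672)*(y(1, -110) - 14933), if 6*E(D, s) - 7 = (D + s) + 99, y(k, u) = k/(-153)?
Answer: -70021875625/153 ≈ -4.5766e+8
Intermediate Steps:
y(k, u) = -k/153 (y(k, u) = k*(-1/153) = -k/153)
E(D, s) = 53/3 + D/6 + s/6 (E(D, s) = 7/6 + ((D + s) + 99)/6 = 7/6 + (99 + D + s)/6 = 7/6 + (33/2 + D/6 + s/6) = 53/3 + D/6 + s/6)
(E(-135, -118) + 30672)*(y(1, -110) - 14933) = ((53/3 + (1/6)*(-135) + (1/6)*(-118)) + 30672)*(-1/153*1 - 14933) = ((53/3 - 45/2 - 59/3) + 30672)*(-1/153 - 14933) = (-49/2 + 30672)*(-2284750/153) = (61295/2)*(-2284750/153) = -70021875625/153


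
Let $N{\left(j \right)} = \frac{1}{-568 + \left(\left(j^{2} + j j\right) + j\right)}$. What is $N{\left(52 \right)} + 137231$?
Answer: $\frac{671334053}{4892} \approx 1.3723 \cdot 10^{5}$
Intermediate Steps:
$N{\left(j \right)} = \frac{1}{-568 + j + 2 j^{2}}$ ($N{\left(j \right)} = \frac{1}{-568 + \left(\left(j^{2} + j^{2}\right) + j\right)} = \frac{1}{-568 + \left(2 j^{2} + j\right)} = \frac{1}{-568 + \left(j + 2 j^{2}\right)} = \frac{1}{-568 + j + 2 j^{2}}$)
$N{\left(52 \right)} + 137231 = \frac{1}{-568 + 52 + 2 \cdot 52^{2}} + 137231 = \frac{1}{-568 + 52 + 2 \cdot 2704} + 137231 = \frac{1}{-568 + 52 + 5408} + 137231 = \frac{1}{4892} + 137231 = \frac{671334053}{4892}$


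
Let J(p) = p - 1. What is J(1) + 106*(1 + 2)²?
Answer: 954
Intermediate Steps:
J(p) = -1 + p
J(1) + 106*(1 + 2)² = (-1 + 1) + 106*(1 + 2)² = 0 + 106*3² = 0 + 106*9 = 0 + 954 = 954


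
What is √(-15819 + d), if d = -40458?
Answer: 39*I*√37 ≈ 237.23*I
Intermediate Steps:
√(-15819 + d) = √(-15819 - 40458) = √(-56277) = 39*I*√37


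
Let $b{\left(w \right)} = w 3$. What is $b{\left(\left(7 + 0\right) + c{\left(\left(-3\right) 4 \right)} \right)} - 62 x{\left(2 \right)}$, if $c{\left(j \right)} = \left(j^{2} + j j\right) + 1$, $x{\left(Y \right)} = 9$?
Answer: $330$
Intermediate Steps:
$c{\left(j \right)} = 1 + 2 j^{2}$ ($c{\left(j \right)} = \left(j^{2} + j^{2}\right) + 1 = 2 j^{2} + 1 = 1 + 2 j^{2}$)
$b{\left(w \right)} = 3 w$
$b{\left(\left(7 + 0\right) + c{\left(\left(-3\right) 4 \right)} \right)} - 62 x{\left(2 \right)} = 3 \left(\left(7 + 0\right) + \left(1 + 2 \left(\left(-3\right) 4\right)^{2}\right)\right) - 558 = 3 \left(7 + \left(1 + 2 \left(-12\right)^{2}\right)\right) - 558 = 3 \left(7 + \left(1 + 2 \cdot 144\right)\right) - 558 = 3 \left(7 + \left(1 + 288\right)\right) - 558 = 3 \left(7 + 289\right) - 558 = 3 \cdot 296 - 558 = 888 - 558 = 330$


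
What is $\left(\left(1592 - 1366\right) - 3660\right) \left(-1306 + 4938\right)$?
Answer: $-12472288$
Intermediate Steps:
$\left(\left(1592 - 1366\right) - 3660\right) \left(-1306 + 4938\right) = \left(\left(1592 - 1366\right) - 3660\right) 3632 = \left(226 - 3660\right) 3632 = \left(-3434\right) 3632 = -12472288$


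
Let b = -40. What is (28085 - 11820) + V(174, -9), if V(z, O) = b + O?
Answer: 16216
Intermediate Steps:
V(z, O) = -40 + O
(28085 - 11820) + V(174, -9) = (28085 - 11820) + (-40 - 9) = 16265 - 49 = 16216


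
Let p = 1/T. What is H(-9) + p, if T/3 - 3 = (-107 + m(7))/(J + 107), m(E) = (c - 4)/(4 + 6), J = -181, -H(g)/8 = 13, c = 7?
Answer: -1024804/9861 ≈ -103.92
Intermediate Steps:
H(g) = -104 (H(g) = -8*13 = -104)
m(E) = 3/10 (m(E) = (7 - 4)/(4 + 6) = 3/10)
T = 9861/740 (T = 9 + 3*((-107 + 3/10)/(-181 + 107)) = 9 + 3*(-1067/10/(-74)) = 9 + 3*(-1067/10*(-1/74)) = 9 + 3*(1067/740) = 9 + 3201/740 = 9861/740 ≈ 13.326)
p = 740/9861 (p = 1/(9861/740) = 740/9861 ≈ 0.075043)
H(-9) + p = -104 + 740/9861 = -1024804/9861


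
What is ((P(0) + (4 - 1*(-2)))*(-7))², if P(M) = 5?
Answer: 5929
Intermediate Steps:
((P(0) + (4 - 1*(-2)))*(-7))² = ((5 + (4 - 1*(-2)))*(-7))² = ((5 + (4 + 2))*(-7))² = ((5 + 6)*(-7))² = (11*(-7))² = (-77)² = 5929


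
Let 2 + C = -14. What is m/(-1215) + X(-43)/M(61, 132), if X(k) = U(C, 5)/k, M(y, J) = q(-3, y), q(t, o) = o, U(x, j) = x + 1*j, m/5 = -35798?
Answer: 93900827/637389 ≈ 147.32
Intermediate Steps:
m = -178990 (m = 5*(-35798) = -178990)
C = -16 (C = -2 - 14 = -16)
U(x, j) = j + x (U(x, j) = x + j = j + x)
M(y, J) = y
X(k) = -11/k (X(k) = (5 - 16)/k = -11/k)
m/(-1215) + X(-43)/M(61, 132) = -178990/(-1215) - 11/(-43)/61 = -178990*(-1/1215) - 11*(-1/43)*(1/61) = 35798/243 + (11/43)*(1/61) = 35798/243 + 11/2623 = 93900827/637389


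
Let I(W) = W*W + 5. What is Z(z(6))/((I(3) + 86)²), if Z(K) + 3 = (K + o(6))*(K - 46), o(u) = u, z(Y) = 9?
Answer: -279/5000 ≈ -0.055800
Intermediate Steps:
I(W) = 5 + W² (I(W) = W² + 5 = 5 + W²)
Z(K) = -3 + (-46 + K)*(6 + K) (Z(K) = -3 + (K + 6)*(K - 46) = -3 + (6 + K)*(-46 + K) = -3 + (-46 + K)*(6 + K))
Z(z(6))/((I(3) + 86)²) = (-279 + 9² - 40*9)/(((5 + 3²) + 86)²) = (-279 + 81 - 360)/(((5 + 9) + 86)²) = -558/(14 + 86)² = -558/(100²) = -558/10000 = -558*1/10000 = -279/5000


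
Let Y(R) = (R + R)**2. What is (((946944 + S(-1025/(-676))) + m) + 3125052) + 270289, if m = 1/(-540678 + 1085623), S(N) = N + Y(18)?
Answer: 1600101176247721/368382820 ≈ 4.3436e+6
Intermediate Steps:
Y(R) = 4*R**2 (Y(R) = (2*R)**2 = 4*R**2)
S(N) = 1296 + N (S(N) = N + 4*18**2 = N + 4*324 = N + 1296 = 1296 + N)
m = 1/544945 ≈ 1.8350e-6
(((946944 + S(-1025/(-676))) + m) + 3125052) + 270289 = (((946944 + (1296 - 1025/(-676))) + 1/544945) + 3125052) + 270289 = (((946944 + (1296 - 1025*(-1/676))) + 1/544945) + 3125052) + 270289 = (((946944 + (1296 + 1025/676)) + 1/544945) + 3125052) + 270289 = (((946944 + 877121/676) + 1/544945) + 3125052) + 270289 = ((641011265/676 + 1/544945) + 3125052) + 270289 = (349315883806101/368382820 + 3125052) + 270289 = 1500531352212741/368382820 + 270289 = 1600101176247721/368382820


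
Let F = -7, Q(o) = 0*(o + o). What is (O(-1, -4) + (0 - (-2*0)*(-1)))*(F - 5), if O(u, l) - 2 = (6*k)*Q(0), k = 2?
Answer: -24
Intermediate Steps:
Q(o) = 0 (Q(o) = 0*(2*o) = 0)
O(u, l) = 2 (O(u, l) = 2 + (6*2)*0 = 2 + 12*0 = 2 + 0 = 2)
(O(-1, -4) + (0 - (-2*0)*(-1)))*(F - 5) = (2 + (0 - (-2*0)*(-1)))*(-7 - 5) = (2 + (0 - 0*(-1)))*(-12) = (2 + (0 - 1*0))*(-12) = (2 + (0 + 0))*(-12) = (2 + 0)*(-12) = 2*(-12) = -24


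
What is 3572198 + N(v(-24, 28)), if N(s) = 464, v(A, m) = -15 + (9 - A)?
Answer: 3572662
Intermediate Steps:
v(A, m) = -6 - A
3572198 + N(v(-24, 28)) = 3572198 + 464 = 3572662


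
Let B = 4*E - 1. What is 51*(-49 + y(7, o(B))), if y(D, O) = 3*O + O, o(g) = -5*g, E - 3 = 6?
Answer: -38199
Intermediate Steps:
E = 9 (E = 3 + 6 = 9)
B = 35 (B = 4*9 - 1 = 36 - 1 = 35)
y(D, O) = 4*O
51*(-49 + y(7, o(B))) = 51*(-49 + 4*(-5*35)) = 51*(-49 + 4*(-175)) = 51*(-49 - 700) = 51*(-749) = -38199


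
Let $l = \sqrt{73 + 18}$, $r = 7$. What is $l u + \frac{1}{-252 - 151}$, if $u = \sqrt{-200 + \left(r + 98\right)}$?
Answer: $- \frac{1}{403} + i \sqrt{8645} \approx -0.0024814 + 92.979 i$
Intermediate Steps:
$u = i \sqrt{95}$ ($u = \sqrt{-200 + \left(7 + 98\right)} = \sqrt{-200 + 105} = \sqrt{-95} = i \sqrt{95} \approx 9.7468 i$)
$l = \sqrt{91} \approx 9.5394$
$l u + \frac{1}{-252 - 151} = \sqrt{91} i \sqrt{95} + \frac{1}{-252 - 151} = i \sqrt{8645} + \frac{1}{-403} = i \sqrt{8645} - \frac{1}{403} = - \frac{1}{403} + i \sqrt{8645}$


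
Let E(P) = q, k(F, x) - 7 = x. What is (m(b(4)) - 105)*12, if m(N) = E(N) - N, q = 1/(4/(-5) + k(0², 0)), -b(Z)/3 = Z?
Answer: -34536/31 ≈ -1114.1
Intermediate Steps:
k(F, x) = 7 + x
b(Z) = -3*Z
q = 5/31 (q = 1/(4/(-5) + (7 + 0)) = 1/(4*(-⅕) + 7) = 1/(-⅘ + 7) = 1/(31/5) = 5/31 ≈ 0.16129)
E(P) = 5/31
m(N) = 5/31 - N
(m(b(4)) - 105)*12 = ((5/31 - (-3)*4) - 105)*12 = ((5/31 - 1*(-12)) - 105)*12 = ((5/31 + 12) - 105)*12 = (377/31 - 105)*12 = -2878/31*12 = -34536/31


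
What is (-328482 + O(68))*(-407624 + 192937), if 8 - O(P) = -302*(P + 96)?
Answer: 59886079902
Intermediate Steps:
O(P) = 29000 + 302*P (O(P) = 8 - (-302)*(P + 96) = 8 - (-302)*(96 + P) = 8 - (-28992 - 302*P) = 8 + (28992 + 302*P) = 29000 + 302*P)
(-328482 + O(68))*(-407624 + 192937) = (-328482 + (29000 + 302*68))*(-407624 + 192937) = (-328482 + (29000 + 20536))*(-214687) = (-328482 + 49536)*(-214687) = -278946*(-214687) = 59886079902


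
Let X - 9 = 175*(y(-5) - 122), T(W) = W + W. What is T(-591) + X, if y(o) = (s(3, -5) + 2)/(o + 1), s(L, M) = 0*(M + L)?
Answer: -45221/2 ≈ -22611.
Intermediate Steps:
s(L, M) = 0 (s(L, M) = 0*(L + M) = 0)
T(W) = 2*W
y(o) = 2/(1 + o) (y(o) = (0 + 2)/(o + 1) = 2/(1 + o))
X = -42857/2 (X = 9 + 175*(2/(1 - 5) - 122) = 9 + 175*(2/(-4) - 122) = 9 + 175*(2*(-¼) - 122) = 9 + 175*(-½ - 122) = 9 + 175*(-245/2) = 9 - 42875/2 = -42857/2 ≈ -21429.)
T(-591) + X = 2*(-591) - 42857/2 = -1182 - 42857/2 = -45221/2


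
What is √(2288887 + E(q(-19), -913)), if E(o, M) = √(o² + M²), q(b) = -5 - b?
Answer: √(2288887 + 17*√2885) ≈ 1513.2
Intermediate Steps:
E(o, M) = √(M² + o²)
√(2288887 + E(q(-19), -913)) = √(2288887 + √((-913)² + (-5 - 1*(-19))²)) = √(2288887 + √(833569 + (-5 + 19)²)) = √(2288887 + √(833569 + 14²)) = √(2288887 + √(833569 + 196)) = √(2288887 + √833765) = √(2288887 + 17*√2885)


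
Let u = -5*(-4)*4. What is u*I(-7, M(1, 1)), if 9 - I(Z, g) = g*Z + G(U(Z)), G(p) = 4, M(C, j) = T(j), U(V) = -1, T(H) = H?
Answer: 960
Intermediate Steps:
M(C, j) = j
I(Z, g) = 5 - Z*g (I(Z, g) = 9 - (g*Z + 4) = 9 - (Z*g + 4) = 9 - (4 + Z*g) = 9 + (-4 - Z*g) = 5 - Z*g)
u = 80 (u = 20*4 = 80)
u*I(-7, M(1, 1)) = 80*(5 - 1*(-7)*1) = 80*(5 + 7) = 80*12 = 960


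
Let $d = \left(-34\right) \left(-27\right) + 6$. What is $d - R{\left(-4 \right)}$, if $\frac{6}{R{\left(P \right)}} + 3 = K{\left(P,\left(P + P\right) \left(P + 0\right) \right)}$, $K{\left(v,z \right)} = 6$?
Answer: $922$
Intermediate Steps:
$R{\left(P \right)} = 2$ ($R{\left(P \right)} = \frac{6}{-3 + 6} = \frac{6}{3} = 6 \cdot \frac{1}{3} = 2$)
$d = 924$ ($d = 918 + 6 = 924$)
$d - R{\left(-4 \right)} = 924 - 2 = 922$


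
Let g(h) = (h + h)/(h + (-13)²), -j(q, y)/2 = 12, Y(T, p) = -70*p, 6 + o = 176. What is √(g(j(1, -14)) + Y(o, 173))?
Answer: I*√254619710/145 ≈ 110.05*I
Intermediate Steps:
o = 170 (o = -6 + 176 = 170)
j(q, y) = -24 (j(q, y) = -2*12 = -24)
g(h) = 2*h/(169 + h) (g(h) = (2*h)/(h + 169) = (2*h)/(169 + h) = 2*h/(169 + h))
√(g(j(1, -14)) + Y(o, 173)) = √(2*(-24)/(169 - 24) - 70*173) = √(2*(-24)/145 - 12110) = √(2*(-24)*(1/145) - 12110) = √(-48/145 - 12110) = √(-1755998/145) = I*√254619710/145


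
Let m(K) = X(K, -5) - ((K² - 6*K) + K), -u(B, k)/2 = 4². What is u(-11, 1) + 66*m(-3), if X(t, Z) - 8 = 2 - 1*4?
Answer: -1220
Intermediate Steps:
X(t, Z) = 6 (X(t, Z) = 8 + (2 - 1*4) = 8 + (2 - 4) = 8 - 2 = 6)
u(B, k) = -32 (u(B, k) = -2*4² = -2*16 = -32)
m(K) = 6 - K² + 5*K (m(K) = 6 - ((K² - 6*K) + K) = 6 - (K² - 5*K) = 6 + (-K² + 5*K) = 6 - K² + 5*K)
u(-11, 1) + 66*m(-3) = -32 + 66*(6 - 1*(-3)² + 5*(-3)) = -32 + 66*(6 - 1*9 - 15) = -32 + 66*(6 - 9 - 15) = -32 + 66*(-18) = -32 - 1188 = -1220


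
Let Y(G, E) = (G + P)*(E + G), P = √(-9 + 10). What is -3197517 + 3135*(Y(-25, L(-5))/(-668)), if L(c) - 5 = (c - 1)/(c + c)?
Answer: -534350253/167 ≈ -3.1997e+6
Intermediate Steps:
L(c) = 5 + (-1 + c)/(2*c) (L(c) = 5 + (c - 1)/(c + c) = 5 + (-1 + c)/((2*c)) = 5 + (-1 + c)*(1/(2*c)) = 5 + (-1 + c)/(2*c))
P = 1 (P = √1 = 1)
Y(G, E) = (1 + G)*(E + G) (Y(G, E) = (G + 1)*(E + G) = (1 + G)*(E + G))
-3197517 + 3135*(Y(-25, L(-5))/(-668)) = -3197517 + 3135*(((½)*(-1 + 11*(-5))/(-5) - 25 + (-25)² + ((½)*(-1 + 11*(-5))/(-5))*(-25))/(-668)) = -3197517 + 3135*(((½)*(-⅕)*(-1 - 55) - 25 + 625 + ((½)*(-⅕)*(-1 - 55))*(-25))*(-1/668)) = -3197517 + 3135*(((½)*(-⅕)*(-56) - 25 + 625 + ((½)*(-⅕)*(-56))*(-25))*(-1/668)) = -3197517 + 3135*((28/5 - 25 + 625 + (28/5)*(-25))*(-1/668)) = -3197517 + 3135*((28/5 - 25 + 625 - 140)*(-1/668)) = -3197517 + 3135*((2328/5)*(-1/668)) = -3197517 + 3135*(-582/835) = -3197517 - 364914/167 = -534350253/167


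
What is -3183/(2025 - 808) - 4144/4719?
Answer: -20063825/5743023 ≈ -3.4936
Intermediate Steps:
-3183/(2025 - 808) - 4144/4719 = -3183/1217 - 4144*1/4719 = -3183*1/1217 - 4144/4719 = -3183/1217 - 4144/4719 = -20063825/5743023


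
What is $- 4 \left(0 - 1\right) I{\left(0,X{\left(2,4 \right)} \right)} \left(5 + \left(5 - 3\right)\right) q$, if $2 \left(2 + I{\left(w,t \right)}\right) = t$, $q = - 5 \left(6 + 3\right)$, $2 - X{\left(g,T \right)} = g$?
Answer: $2520$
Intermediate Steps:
$X{\left(g,T \right)} = 2 - g$
$q = -45$ ($q = \left(-5\right) 9 = -45$)
$I{\left(w,t \right)} = -2 + \frac{t}{2}$
$- 4 \left(0 - 1\right) I{\left(0,X{\left(2,4 \right)} \right)} \left(5 + \left(5 - 3\right)\right) q = - 4 \left(0 - 1\right) \left(-2 + \frac{2 - 2}{2}\right) \left(5 + \left(5 - 3\right)\right) \left(-45\right) = - 4 - (-2 + \frac{2 - 2}{2}) \left(5 + \left(5 - 3\right)\right) \left(-45\right) = - 4 - (-2 + \frac{1}{2} \cdot 0) \left(5 + 2\right) \left(-45\right) = - 4 - (-2 + 0) 7 \left(-45\right) = - 4 \left(-1\right) \left(-2\right) 7 \left(-45\right) = - 4 \cdot 2 \cdot 7 \left(-45\right) = \left(-4\right) 14 \left(-45\right) = \left(-56\right) \left(-45\right) = 2520$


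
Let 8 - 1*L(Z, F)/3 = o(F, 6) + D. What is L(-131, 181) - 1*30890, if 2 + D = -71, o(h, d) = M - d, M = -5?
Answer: -30614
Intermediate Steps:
o(h, d) = -5 - d
D = -73 (D = -2 - 71 = -73)
L(Z, F) = 276 (L(Z, F) = 24 - 3*((-5 - 1*6) - 73) = 24 - 3*((-5 - 6) - 73) = 24 - 3*(-11 - 73) = 24 - 3*(-84) = 24 + 252 = 276)
L(-131, 181) - 1*30890 = 276 - 1*30890 = 276 - 30890 = -30614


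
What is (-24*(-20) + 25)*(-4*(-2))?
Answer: 4040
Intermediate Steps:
(-24*(-20) + 25)*(-4*(-2)) = (480 + 25)*8 = 505*8 = 4040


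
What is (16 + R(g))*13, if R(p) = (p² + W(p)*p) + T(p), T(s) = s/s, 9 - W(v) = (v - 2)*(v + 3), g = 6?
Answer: -1417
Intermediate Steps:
W(v) = 9 - (-2 + v)*(3 + v) (W(v) = 9 - (v - 2)*(v + 3) = 9 - (-2 + v)*(3 + v))
T(s) = 1
R(p) = 1 + p² + p*(15 - p - p²) (R(p) = (p² + (15 - p - p²)*p) + 1 = (p² + p*(15 - p - p²)) + 1 = 1 + p² + p*(15 - p - p²))
(16 + R(g))*13 = (16 + (1 - 1*6³ + 15*6))*13 = (16 + (1 - 1*216 + 90))*13 = (16 + (1 - 216 + 90))*13 = (16 - 125)*13 = -109*13 = -1417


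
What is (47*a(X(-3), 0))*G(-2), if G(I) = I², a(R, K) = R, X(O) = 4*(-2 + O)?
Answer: -3760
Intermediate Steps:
X(O) = -8 + 4*O
(47*a(X(-3), 0))*G(-2) = (47*(-8 + 4*(-3)))*(-2)² = (47*(-8 - 12))*4 = (47*(-20))*4 = -940*4 = -3760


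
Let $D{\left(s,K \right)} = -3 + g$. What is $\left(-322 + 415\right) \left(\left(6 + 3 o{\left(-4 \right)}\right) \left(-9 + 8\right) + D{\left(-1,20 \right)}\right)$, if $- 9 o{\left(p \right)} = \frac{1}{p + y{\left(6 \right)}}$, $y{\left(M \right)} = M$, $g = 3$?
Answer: $- \frac{1085}{2} \approx -542.5$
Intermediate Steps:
$o{\left(p \right)} = - \frac{1}{9 \left(6 + p\right)}$ ($o{\left(p \right)} = - \frac{1}{9 \left(p + 6\right)} = - \frac{1}{9 \left(6 + p\right)}$)
$D{\left(s,K \right)} = 0$ ($D{\left(s,K \right)} = -3 + 3 = 0$)
$\left(-322 + 415\right) \left(\left(6 + 3 o{\left(-4 \right)}\right) \left(-9 + 8\right) + D{\left(-1,20 \right)}\right) = \left(-322 + 415\right) \left(\left(6 + 3 \left(- \frac{1}{54 + 9 \left(-4\right)}\right)\right) \left(-9 + 8\right) + 0\right) = 93 \left(\left(6 + 3 \left(- \frac{1}{54 - 36}\right)\right) \left(-1\right) + 0\right) = 93 \left(\left(6 + 3 \left(- \frac{1}{18}\right)\right) \left(-1\right) + 0\right) = 93 \left(\left(6 - \frac{1}{6}\right) \left(-1\right) + 0\right) = 93 \left(\frac{35}{6} \left(-1\right) + 0\right) = 93 \left(- \frac{35}{6} + 0\right) = 93 \left(- \frac{35}{6}\right) = - \frac{1085}{2}$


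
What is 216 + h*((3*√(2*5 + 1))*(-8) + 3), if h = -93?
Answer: -63 + 2232*√11 ≈ 7339.7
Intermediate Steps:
216 + h*((3*√(2*5 + 1))*(-8) + 3) = 216 - 93*((3*√(2*5 + 1))*(-8) + 3) = 216 - 93*((3*√(10 + 1))*(-8) + 3) = 216 - 93*((3*√11)*(-8) + 3) = 216 - 93*(-24*√11 + 3) = 216 - 93*(3 - 24*√11) = 216 + (-279 + 2232*√11) = -63 + 2232*√11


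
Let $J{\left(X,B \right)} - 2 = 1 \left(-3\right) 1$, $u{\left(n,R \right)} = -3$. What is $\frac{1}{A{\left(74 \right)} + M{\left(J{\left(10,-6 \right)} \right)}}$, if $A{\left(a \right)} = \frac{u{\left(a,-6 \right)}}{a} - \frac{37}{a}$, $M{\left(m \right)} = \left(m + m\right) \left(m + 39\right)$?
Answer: $- \frac{37}{2832} \approx -0.013065$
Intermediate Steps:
$J{\left(X,B \right)} = -1$ ($J{\left(X,B \right)} = 2 + 1 \left(-3\right) 1 = 2 - 3 = -1$)
$M{\left(m \right)} = 2 m \left(39 + m\right)$
$A{\left(a \right)} = - \frac{40}{a}$ ($A{\left(a \right)} = - \frac{3}{a} - \frac{37}{a} = - \frac{40}{a}$)
$\frac{1}{A{\left(74 \right)} + M{\left(J{\left(10,-6 \right)} \right)}} = \frac{1}{- \frac{40}{74} + 2 \left(-1\right) \left(39 - 1\right)} = \frac{1}{\left(-40\right) \frac{1}{74} + 2 \left(-1\right) 38} = \frac{1}{- \frac{20}{37} - 76} = \frac{1}{- \frac{2832}{37}} = - \frac{37}{2832}$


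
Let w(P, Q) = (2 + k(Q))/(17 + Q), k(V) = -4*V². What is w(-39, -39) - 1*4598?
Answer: -47537/11 ≈ -4321.5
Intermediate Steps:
w(P, Q) = (2 - 4*Q²)/(17 + Q)
w(-39, -39) - 1*4598 = 2*(1 - 2*(-39)²)/(17 - 39) - 1*4598 = 2*(1 - 2*1521)/(-22) - 4598 = 2*(-1/22)*(1 - 3042) - 4598 = 2*(-1/22)*(-3041) - 4598 = 3041/11 - 4598 = -47537/11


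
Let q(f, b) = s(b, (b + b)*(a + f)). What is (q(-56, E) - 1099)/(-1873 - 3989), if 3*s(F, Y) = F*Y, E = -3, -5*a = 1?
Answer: 7181/29310 ≈ 0.24500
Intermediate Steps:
a = -⅕ (a = -⅕*1 = -⅕ ≈ -0.20000)
s(F, Y) = F*Y/3 (s(F, Y) = (F*Y)/3 = F*Y/3)
q(f, b) = 2*b²*(-⅕ + f)/3 (q(f, b) = b*((b + b)*(-⅕ + f))/3 = b*((2*b)*(-⅕ + f))/3 = b*(2*b*(-⅕ + f))/3 = 2*b²*(-⅕ + f)/3)
(q(-56, E) - 1099)/(-1873 - 3989) = ((2/15)*(-3)²*(-1 + 5*(-56)) - 1099)/(-1873 - 3989) = ((2/15)*9*(-1 - 280) - 1099)/(-5862) = ((2/15)*9*(-281) - 1099)*(-1/5862) = (-1686/5 - 1099)*(-1/5862) = -7181/5*(-1/5862) = 7181/29310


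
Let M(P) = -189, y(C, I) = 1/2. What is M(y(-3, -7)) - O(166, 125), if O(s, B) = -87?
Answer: -102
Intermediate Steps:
y(C, I) = ½
M(y(-3, -7)) - O(166, 125) = -189 - 1*(-87) = -189 + 87 = -102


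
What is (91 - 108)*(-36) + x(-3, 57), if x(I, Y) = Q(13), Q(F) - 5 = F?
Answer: 630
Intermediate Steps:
Q(F) = 5 + F
x(I, Y) = 18 (x(I, Y) = 5 + 13 = 18)
(91 - 108)*(-36) + x(-3, 57) = (91 - 108)*(-36) + 18 = -17*(-36) + 18 = 612 + 18 = 630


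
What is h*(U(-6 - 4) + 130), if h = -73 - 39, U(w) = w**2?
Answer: -25760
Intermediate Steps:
h = -112
h*(U(-6 - 4) + 130) = -112*((-6 - 4)**2 + 130) = -112*((-10)**2 + 130) = -112*(100 + 130) = -112*230 = -25760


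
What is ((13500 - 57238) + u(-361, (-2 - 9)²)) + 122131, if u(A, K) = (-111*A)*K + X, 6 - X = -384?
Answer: 4927374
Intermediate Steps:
X = 390 (X = 6 - 1*(-384) = 6 + 384 = 390)
u(A, K) = 390 - 111*A*K (u(A, K) = (-111*A)*K + 390 = -111*A*K + 390 = 390 - 111*A*K)
((13500 - 57238) + u(-361, (-2 - 9)²)) + 122131 = ((13500 - 57238) + (390 - 111*(-361)*(-2 - 9)²)) + 122131 = (-43738 + (390 - 111*(-361)*(-11)²)) + 122131 = (-43738 + (390 - 111*(-361)*121)) + 122131 = (-43738 + (390 + 4848591)) + 122131 = (-43738 + 4848981) + 122131 = 4805243 + 122131 = 4927374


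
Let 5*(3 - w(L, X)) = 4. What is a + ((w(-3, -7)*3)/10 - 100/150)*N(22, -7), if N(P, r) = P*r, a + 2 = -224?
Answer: -16873/75 ≈ -224.97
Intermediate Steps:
a = -226 (a = -2 - 224 = -226)
w(L, X) = 11/5 (w(L, X) = 3 - ⅕*4 = 3 - ⅘ = 11/5)
a + ((w(-3, -7)*3)/10 - 100/150)*N(22, -7) = -226 + (((11/5)*3)/10 - 100/150)*(22*(-7)) = -226 + ((33/5)*(⅒) - 100*1/150)*(-154) = -226 + (33/50 - ⅔)*(-154) = -226 - 1/150*(-154) = -226 + 77/75 = -16873/75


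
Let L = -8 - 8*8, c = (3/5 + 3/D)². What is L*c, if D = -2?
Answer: -1458/25 ≈ -58.320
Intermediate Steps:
c = 81/100 (c = (3/5 + 3/(-2))² = (3*(⅕) + 3*(-½))² = (⅗ - 3/2)² = (-9/10)² = 81/100 ≈ 0.81000)
L = -72 (L = -8 - 64 = -72)
L*c = -72*81/100 = -1458/25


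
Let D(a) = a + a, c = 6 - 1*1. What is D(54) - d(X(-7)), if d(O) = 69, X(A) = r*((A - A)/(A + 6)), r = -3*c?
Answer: 39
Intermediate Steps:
c = 5 (c = 6 - 1 = 5)
D(a) = 2*a
r = -15 (r = -3*5 = -15)
X(A) = 0 (X(A) = -15*(A - A)/(A + 6) = -0/(6 + A) = -15*0 = 0)
D(54) - d(X(-7)) = 2*54 - 1*69 = 108 - 69 = 39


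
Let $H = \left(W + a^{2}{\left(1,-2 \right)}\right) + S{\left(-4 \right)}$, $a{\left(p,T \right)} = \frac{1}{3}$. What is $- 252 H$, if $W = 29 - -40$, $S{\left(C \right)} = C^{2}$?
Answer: $-21448$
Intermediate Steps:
$a{\left(p,T \right)} = \frac{1}{3}$
$W = 69$ ($W = 29 + 40 = 69$)
$H = \frac{766}{9}$ ($H = \left(69 + \left(\frac{1}{3}\right)^{2}\right) + \left(-4\right)^{2} = \left(69 + \frac{1}{9}\right) + 16 = \frac{622}{9} + 16 = \frac{766}{9} \approx 85.111$)
$- 252 H = \left(-252\right) \frac{766}{9} = -21448$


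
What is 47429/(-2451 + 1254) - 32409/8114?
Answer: -423632479/9712458 ≈ -43.617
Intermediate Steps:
47429/(-2451 + 1254) - 32409/8114 = 47429/(-1197) - 32409*1/8114 = 47429*(-1/1197) - 32409/8114 = -47429/1197 - 32409/8114 = -423632479/9712458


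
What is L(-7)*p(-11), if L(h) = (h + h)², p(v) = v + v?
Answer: -4312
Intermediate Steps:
p(v) = 2*v
L(h) = 4*h² (L(h) = (2*h)² = 4*h²)
L(-7)*p(-11) = (4*(-7)²)*(2*(-11)) = (4*49)*(-22) = 196*(-22) = -4312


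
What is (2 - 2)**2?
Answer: 0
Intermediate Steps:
(2 - 2)**2 = 0**2 = 0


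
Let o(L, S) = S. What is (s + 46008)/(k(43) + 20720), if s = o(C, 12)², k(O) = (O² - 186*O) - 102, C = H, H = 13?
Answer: 15384/4823 ≈ 3.1897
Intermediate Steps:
C = 13
k(O) = -102 + O² - 186*O
s = 144 (s = 12² = 144)
(s + 46008)/(k(43) + 20720) = (144 + 46008)/((-102 + 43² - 186*43) + 20720) = 46152/((-102 + 1849 - 7998) + 20720) = 46152/(-6251 + 20720) = 46152/14469 = 46152*(1/14469) = 15384/4823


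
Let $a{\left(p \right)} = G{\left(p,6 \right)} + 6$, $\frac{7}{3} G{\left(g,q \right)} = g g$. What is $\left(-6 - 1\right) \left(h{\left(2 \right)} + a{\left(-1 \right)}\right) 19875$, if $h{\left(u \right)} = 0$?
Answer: $-894375$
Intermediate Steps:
$G{\left(g,q \right)} = \frac{3 g^{2}}{7}$ ($G{\left(g,q \right)} = \frac{3 g g}{7} = \frac{3 g^{2}}{7}$)
$a{\left(p \right)} = 6 + \frac{3 p^{2}}{7}$ ($a{\left(p \right)} = \frac{3 p^{2}}{7} + 6 = 6 + \frac{3 p^{2}}{7}$)
$\left(-6 - 1\right) \left(h{\left(2 \right)} + a{\left(-1 \right)}\right) 19875 = \left(-6 - 1\right) \left(0 + \left(6 + \frac{3 \left(-1\right)^{2}}{7}\right)\right) 19875 = - 7 \left(0 + \left(6 + \frac{3}{7} \cdot 1\right)\right) 19875 = - 7 \left(0 + \left(6 + \frac{3}{7}\right)\right) 19875 = - 7 \left(0 + \frac{45}{7}\right) 19875 = \left(-7\right) \frac{45}{7} \cdot 19875 = \left(-45\right) 19875 = -894375$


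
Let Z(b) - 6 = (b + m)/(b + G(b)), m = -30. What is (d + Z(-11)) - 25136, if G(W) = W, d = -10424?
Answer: -782147/22 ≈ -35552.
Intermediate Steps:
Z(b) = 6 + (-30 + b)/(2*b) (Z(b) = 6 + (b - 30)/(b + b) = 6 + (-30 + b)/((2*b)) = 6 + (-30 + b)*(1/(2*b)) = 6 + (-30 + b)/(2*b))
(d + Z(-11)) - 25136 = (-10424 + (13/2 - 15/(-11))) - 25136 = (-10424 + (13/2 - 15*(-1/11))) - 25136 = (-10424 + (13/2 + 15/11)) - 25136 = (-10424 + 173/22) - 25136 = -229155/22 - 25136 = -782147/22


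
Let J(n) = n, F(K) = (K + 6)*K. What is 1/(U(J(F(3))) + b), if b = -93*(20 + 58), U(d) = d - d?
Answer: -1/7254 ≈ -0.00013786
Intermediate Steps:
F(K) = K*(6 + K) (F(K) = (6 + K)*K = K*(6 + K))
U(d) = 0
b = -7254 (b = -93*78 = -7254)
1/(U(J(F(3))) + b) = 1/(0 - 7254) = 1/(-7254) = -1/7254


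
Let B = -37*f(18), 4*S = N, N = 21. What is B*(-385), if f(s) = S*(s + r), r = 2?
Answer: 1495725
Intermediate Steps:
S = 21/4 (S = (1/4)*21 = 21/4 ≈ 5.2500)
f(s) = 21/2 + 21*s/4 (f(s) = 21*(s + 2)/4 = 21*(2 + s)/4 = 21/2 + 21*s/4)
B = -3885 (B = -37*(21/2 + (21/4)*18) = -37*(21/2 + 189/2) = -37*105 = -3885)
B*(-385) = -3885*(-385) = 1495725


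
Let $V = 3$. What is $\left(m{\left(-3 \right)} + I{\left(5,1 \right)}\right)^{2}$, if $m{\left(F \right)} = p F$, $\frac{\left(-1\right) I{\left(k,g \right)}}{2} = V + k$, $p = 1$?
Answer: $361$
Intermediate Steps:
$I{\left(k,g \right)} = -6 - 2 k$ ($I{\left(k,g \right)} = - 2 \left(3 + k\right) = -6 - 2 k$)
$m{\left(F \right)} = F$ ($m{\left(F \right)} = 1 F = F$)
$\left(m{\left(-3 \right)} + I{\left(5,1 \right)}\right)^{2} = \left(-3 - 16\right)^{2} = \left(-19\right)^{2} = 361$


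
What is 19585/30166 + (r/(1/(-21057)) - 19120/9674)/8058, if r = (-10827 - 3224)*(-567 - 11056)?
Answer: -125445703342574068253/293941621659 ≈ -4.2677e+8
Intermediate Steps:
r = 163314773 (r = -14051*(-11623) = 163314773)
19585/30166 + (r/(1/(-21057)) - 19120/9674)/8058 = 19585/30166 + (163314773/(1/(-21057)) - 19120/9674)/8058 = 19585*(1/30166) + (163314773/(-1/21057) - 19120*1/9674)*(1/8058) = 19585/30166 + (163314773*(-21057) - 9560/4837)*(1/8058) = 19585/30166 + (-3438919175061 - 9560/4837)*(1/8058) = 19585/30166 - 16634052049779617/4837*1/8058 = 19585/30166 - 16634052049779617/38976546 = -125445703342574068253/293941621659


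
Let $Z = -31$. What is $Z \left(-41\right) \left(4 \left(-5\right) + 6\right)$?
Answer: $-17794$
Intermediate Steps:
$Z \left(-41\right) \left(4 \left(-5\right) + 6\right) = \left(-31\right) \left(-41\right) \left(4 \left(-5\right) + 6\right) = 1271 \left(-20 + 6\right) = 1271 \left(-14\right) = -17794$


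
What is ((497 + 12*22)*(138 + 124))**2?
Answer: 39753181924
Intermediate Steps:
((497 + 12*22)*(138 + 124))**2 = ((497 + 264)*262)**2 = (761*262)**2 = 199382**2 = 39753181924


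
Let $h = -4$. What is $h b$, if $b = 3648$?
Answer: $-14592$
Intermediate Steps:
$h b = \left(-4\right) 3648 = -14592$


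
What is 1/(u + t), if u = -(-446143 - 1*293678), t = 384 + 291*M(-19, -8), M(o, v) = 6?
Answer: 1/741951 ≈ 1.3478e-6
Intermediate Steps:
t = 2130 (t = 384 + 291*6 = 384 + 1746 = 2130)
u = 739821 (u = -(-446143 - 293678) = -1*(-739821) = 739821)
1/(u + t) = 1/(739821 + 2130) = 1/741951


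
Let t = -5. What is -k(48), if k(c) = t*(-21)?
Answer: -105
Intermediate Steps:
k(c) = 105 (k(c) = -5*(-21) = 105)
-k(48) = -1*105 = -105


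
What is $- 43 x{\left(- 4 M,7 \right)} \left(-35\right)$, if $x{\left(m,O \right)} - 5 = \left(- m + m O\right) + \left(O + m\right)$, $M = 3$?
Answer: $-108360$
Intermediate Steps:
$x{\left(m,O \right)} = 5 + O + O m$ ($x{\left(m,O \right)} = 5 + \left(\left(- m + m O\right) + \left(O + m\right)\right) = 5 + \left(\left(- m + O m\right) + \left(O + m\right)\right) = 5 + \left(O + O m\right) = 5 + O + O m$)
$- 43 x{\left(- 4 M,7 \right)} \left(-35\right) = - 43 \left(5 + 7 + 7 \left(\left(-4\right) 3\right)\right) \left(-35\right) = - 43 \left(5 + 7 + 7 \left(-12\right)\right) \left(-35\right) = - 43 \left(5 + 7 - 84\right) \left(-35\right) = \left(-43\right) \left(-72\right) \left(-35\right) = 3096 \left(-35\right) = -108360$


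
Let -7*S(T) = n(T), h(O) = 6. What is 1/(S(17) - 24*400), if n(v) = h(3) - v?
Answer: -7/67189 ≈ -0.00010418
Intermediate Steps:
n(v) = 6 - v
S(T) = -6/7 + T/7 (S(T) = -(6 - T)/7 = -6/7 + T/7)
1/(S(17) - 24*400) = 1/((-6/7 + (⅐)*17) - 24*400) = 1/((-6/7 + 17/7) - 9600) = 1/(11/7 - 9600) = 1/(-67189/7) = -7/67189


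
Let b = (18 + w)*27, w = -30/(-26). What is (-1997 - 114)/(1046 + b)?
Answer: -27443/20321 ≈ -1.3505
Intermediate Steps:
w = 15/13 (w = -30*(-1/26) = 15/13 ≈ 1.1538)
b = 6723/13 (b = (18 + 15/13)*27 = (249/13)*27 = 6723/13 ≈ 517.15)
(-1997 - 114)/(1046 + b) = (-1997 - 114)/(1046 + 6723/13) = -2111/20321/13 = -2111*13/20321 = -27443/20321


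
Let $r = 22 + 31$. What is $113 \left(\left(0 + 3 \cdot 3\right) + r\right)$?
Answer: $7006$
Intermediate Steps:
$r = 53$
$113 \left(\left(0 + 3 \cdot 3\right) + r\right) = 113 \left(\left(0 + 3 \cdot 3\right) + 53\right) = 113 \left(\left(0 + 9\right) + 53\right) = 113 \left(9 + 53\right) = 113 \cdot 62 = 7006$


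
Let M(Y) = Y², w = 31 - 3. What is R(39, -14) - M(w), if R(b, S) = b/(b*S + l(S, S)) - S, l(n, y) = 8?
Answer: -414299/538 ≈ -770.07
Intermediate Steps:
w = 28
R(b, S) = -S + b/(8 + S*b) (R(b, S) = b/(b*S + 8) - S = b/(S*b + 8) - S = b/(8 + S*b) - S = -S + b/(8 + S*b))
R(39, -14) - M(w) = (39 - 8*(-14) - 1*39*(-14)²)/(8 - 14*39) - 1*28² = (39 + 112 - 1*39*196)/(8 - 546) - 1*784 = (39 + 112 - 7644)/(-538) - 784 = -1/538*(-7493) - 784 = 7493/538 - 784 = -414299/538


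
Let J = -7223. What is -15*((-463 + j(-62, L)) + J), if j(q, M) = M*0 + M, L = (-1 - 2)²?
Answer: 115155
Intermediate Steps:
L = 9 (L = (-3)² = 9)
j(q, M) = M (j(q, M) = 0 + M = M)
-15*((-463 + j(-62, L)) + J) = -15*((-463 + 9) - 7223) = -15*(-454 - 7223) = -15*(-7677) = 115155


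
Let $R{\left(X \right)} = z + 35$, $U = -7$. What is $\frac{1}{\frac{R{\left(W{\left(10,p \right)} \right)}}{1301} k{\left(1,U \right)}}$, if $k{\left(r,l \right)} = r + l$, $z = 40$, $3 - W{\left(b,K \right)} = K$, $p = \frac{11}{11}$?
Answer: $- \frac{1301}{450} \approx -2.8911$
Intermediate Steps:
$p = 1$ ($p = 11 \cdot \frac{1}{11} = 1$)
$W{\left(b,K \right)} = 3 - K$
$k{\left(r,l \right)} = l + r$
$R{\left(X \right)} = 75$ ($R{\left(X \right)} = 40 + 35 = 75$)
$\frac{1}{\frac{R{\left(W{\left(10,p \right)} \right)}}{1301} k{\left(1,U \right)}} = \frac{1}{\frac{75}{1301} \left(-7 + 1\right)} = \frac{1}{75 \cdot \frac{1}{1301} \left(-6\right)} = \frac{1}{\frac{75}{1301} \left(-6\right)} = \frac{1}{- \frac{450}{1301}} = - \frac{1301}{450}$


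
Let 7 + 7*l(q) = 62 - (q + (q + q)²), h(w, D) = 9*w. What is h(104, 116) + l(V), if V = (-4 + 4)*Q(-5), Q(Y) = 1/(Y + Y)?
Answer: 6607/7 ≈ 943.86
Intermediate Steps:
Q(Y) = 1/(2*Y)
V = 0 (V = (-4 + 4)*((½)/(-5)) = 0*((½)*(-⅕)) = 0*(-⅒) = 0)
l(q) = 55/7 - 4*q²/7 - q/7 (l(q) = -1 + (62 - (q + (q + q)²))/7 = -1 + (62 - (q + (2*q)²))/7 = -1 + (62 - (q + 4*q²))/7 = -1 + (62 + (-q - 4*q²))/7 = -1 + (62 - q - 4*q²)/7 = -1 + (62/7 - 4*q²/7 - q/7) = 55/7 - 4*q²/7 - q/7)
h(104, 116) + l(V) = 9*104 + (55/7 - 4/7*0² - ⅐*0) = 936 + (55/7 - 4/7*0 + 0) = 936 + (55/7 + 0 + 0) = 936 + 55/7 = 6607/7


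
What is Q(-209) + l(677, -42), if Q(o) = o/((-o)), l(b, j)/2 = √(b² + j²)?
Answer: -1 + 2*√460093 ≈ 1355.6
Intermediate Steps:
l(b, j) = 2*√(b² + j²)
Q(o) = -1 (Q(o) = o*(-1/o) = -1)
Q(-209) + l(677, -42) = -1 + 2*√(677² + (-42)²) = -1 + 2*√(458329 + 1764) = -1 + 2*√460093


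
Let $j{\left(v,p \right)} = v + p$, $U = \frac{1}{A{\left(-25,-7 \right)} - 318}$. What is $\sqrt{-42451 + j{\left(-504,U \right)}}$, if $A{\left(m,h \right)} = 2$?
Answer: $\frac{i \sqrt{1072328699}}{158} \approx 207.26 i$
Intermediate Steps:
$U = - \frac{1}{316}$ ($U = \frac{1}{2 - 318} = \frac{1}{-316} = - \frac{1}{316} \approx -0.0031646$)
$j{\left(v,p \right)} = p + v$
$\sqrt{-42451 + j{\left(-504,U \right)}} = \sqrt{-42451 - \frac{159265}{316}} = \sqrt{- \frac{13573781}{316}} = \frac{i \sqrt{1072328699}}{158}$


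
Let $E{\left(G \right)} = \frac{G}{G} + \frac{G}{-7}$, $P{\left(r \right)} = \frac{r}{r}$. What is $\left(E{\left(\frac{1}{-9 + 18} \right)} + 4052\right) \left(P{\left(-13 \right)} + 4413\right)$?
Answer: $\frac{1127061932}{63} \approx 1.789 \cdot 10^{7}$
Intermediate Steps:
$P{\left(r \right)} = 1$
$E{\left(G \right)} = 1 - \frac{G}{7}$ ($E{\left(G \right)} = 1 + G \left(- \frac{1}{7}\right) = 1 - \frac{G}{7}$)
$\left(E{\left(\frac{1}{-9 + 18} \right)} + 4052\right) \left(P{\left(-13 \right)} + 4413\right) = \left(\left(1 - \frac{1}{7 \left(-9 + 18\right)}\right) + 4052\right) \left(1 + 4413\right) = \left(\left(1 - \frac{1}{7 \cdot 9}\right) + 4052\right) 4414 = \left(\left(1 - \frac{1}{63}\right) + 4052\right) 4414 = \left(\frac{62}{63} + 4052\right) 4414 = \frac{255338}{63} \cdot 4414 = \frac{1127061932}{63}$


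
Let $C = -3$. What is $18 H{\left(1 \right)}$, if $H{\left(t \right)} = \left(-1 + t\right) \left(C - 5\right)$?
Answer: $0$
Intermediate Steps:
$H{\left(t \right)} = 8 - 8 t$ ($H{\left(t \right)} = \left(-1 + t\right) \left(-3 - 5\right) = \left(-1 + t\right) \left(-8\right) = 8 - 8 t$)
$18 H{\left(1 \right)} = 18 \left(8 - 8\right) = 18 \cdot 0 = 0$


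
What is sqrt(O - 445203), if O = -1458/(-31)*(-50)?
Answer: 3*I*sqrt(47788887)/31 ≈ 669.0*I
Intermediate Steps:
O = -72900/31 (O = -1458*(-1)/31*(-50) = -27*(-54/31)*(-50) = (1458/31)*(-50) = -72900/31 ≈ -2351.6)
sqrt(O - 445203) = sqrt(-72900/31 - 445203) = sqrt(-13874193/31) = 3*I*sqrt(47788887)/31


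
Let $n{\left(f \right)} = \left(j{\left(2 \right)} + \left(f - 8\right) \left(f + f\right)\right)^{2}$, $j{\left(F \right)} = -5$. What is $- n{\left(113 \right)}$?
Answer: $-562875625$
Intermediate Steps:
$n{\left(f \right)} = \left(-5 + 2 f \left(-8 + f\right)\right)^{2}$ ($n{\left(f \right)} = \left(-5 + \left(f - 8\right) \left(f + f\right)\right)^{2} = \left(-5 + \left(-8 + f\right) 2 f\right)^{2} = \left(-5 + 2 f \left(-8 + f\right)\right)^{2}$)
$- n{\left(113 \right)} = - \left(5 - 2 \cdot 113^{2} + 16 \cdot 113\right)^{2} = - \left(5 - 25538 + 1808\right)^{2} = - \left(-23725\right)^{2} = \left(-1\right) 562875625 = -562875625$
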